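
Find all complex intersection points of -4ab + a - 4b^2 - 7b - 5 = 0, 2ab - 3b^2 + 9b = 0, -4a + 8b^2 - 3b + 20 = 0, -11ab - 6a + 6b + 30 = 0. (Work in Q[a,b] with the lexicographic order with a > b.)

{(5, 0)}

Compute a lex Gröbner basis by Buchberger's algorithm.
f_1 = -4ab + a - 4b^2 - 7b - 5, LT = ab.
f_2 = 2ab - 3b^2 + 9b, LT = ab.
f_3 = -4a + 8b^2 - 3b + 20, LT = a.
f_4 = -11ab - 6a + 6b + 30, LT = ab.

S(f_1,f_2): lcm = ab. S = -1/4a + 5/2b^2 - 11/4b + 5/4.
  leading term a: subtract (1/16)·f_3 from -1/4a + 5/2b^2 - 11/4b + 5/4 → 2b^2 - 41/16b
  leading term b^2: no divisor's leading term divides it; move 2b^2 to the remainder.
  leading term b: no divisor's leading term divides it; move -41/16b to the remainder.
  remainder 2b^2 - 41/16b ≠ 0; add h_5 = 2b^2 - 41/16b to the basis.

S(f_1,f_3): lcm = ab. S = -1/4a + 2b^3 + 1/4b^2 + 27/4b + 5/4.
  leading term a: subtract (1/16)·f_3 from -1/4a + 2b^3 + 1/4b^2 + 27/4b + 5/4 → 2b^3 - 1/4b^2 + 111/16b
  leading term b^3: subtract (b)·h_5 from 2b^3 - 1/4b^2 + 111/16b → 37/16b^2 + 111/16b
  leading term b^2: subtract (37/32)·h_5 from 37/16b^2 + 111/16b → 5069/512b
  leading term b: no divisor's leading term divides it; move 5069/512b to the remainder.
  remainder 5069/512b ≠ 0; add h_6 = 5069/512b to the basis.

The other S-polynomials (S(f_1,f_4), S(f_2,f_3), S(f_2,f_4), S(f_3,f_4), S(f_1,h_5), S(f_2,h_5), S(f_3,h_5), S(f_4,h_5), S(f_1,h_6), S(f_2,h_6), S(f_3,h_6), S(f_4,h_6), S(h_5,h_6)) all reduce to 0 modulo the current basis, so we have a Gröbner basis.
Inter-reduce: drop elements whose leading term is divisible by another's, tail-reduce, and make monic.
Reduced Gröbner basis: {a - 5, b}.

Since the basis is lex-ordered, b is univariate in b. Its roots are {0}. Back-substituting each root into the other basis elements fixes the other coordinates.
  b = 0: the earlier basis element becomes a - 5 = 0, giving a = 5 — point (5, 0).
Each listed point satisfies every original equation (direct substitution).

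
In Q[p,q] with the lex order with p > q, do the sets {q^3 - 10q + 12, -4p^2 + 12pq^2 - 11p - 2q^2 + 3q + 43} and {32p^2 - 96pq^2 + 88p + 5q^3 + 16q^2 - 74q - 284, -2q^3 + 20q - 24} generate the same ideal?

Yes, the ideals are equal.

For a fixed monomial order, each ideal has a unique reduced Gröbner basis; comparing bases decides equality.
Buchberger on the first generating set:
f_1 = q^3 - 10q + 12, LT = q^3.
f_2 = -4p^2 + 12pq^2 - 11p - 2q^2 + 3q + 43, LT = p^2.

S(f_1,f_2): leading monomials are coprime, so the S-polynomial reduces to 0 (Buchberger's first criterion).
Every S-polynomial of the final basis reduces to 0, so we have a Gröbner basis.
Inter-reduce: drop elements whose leading term is divisible by another's, tail-reduce, and make monic.
Reduced Gröbner basis: {p^2 - 3pq^2 + 11/4p + 1/2q^2 - 3/4q - 43/4, q^3 - 10q + 12}.

Buchberger on the second generating set:
h_1 = 32p^2 - 96pq^2 + 88p + 5q^3 + 16q^2 - 74q - 284, LT = p^2.
h_2 = -2q^3 + 20q - 24, LT = q^3.

S(h_1,h_2): leading monomials are coprime, so the S-polynomial reduces to 0 (Buchberger's first criterion).
Every S-polynomial of the final basis reduces to 0, so we have a Gröbner basis.
Inter-reduce: drop elements whose leading term is divisible by another's, tail-reduce, and make monic.
Reduced Gröbner basis: {p^2 - 3pq^2 + 11/4p + 1/2q^2 - 3/4q - 43/4, q^3 - 10q + 12}.

These coincide, so the ideals are equal.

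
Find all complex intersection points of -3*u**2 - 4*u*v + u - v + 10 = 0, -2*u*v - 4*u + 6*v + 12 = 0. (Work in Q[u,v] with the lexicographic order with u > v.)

{(-1, -2), (4, -2), (3, -14/13)}

Compute a lex Gröbner basis by Buchberger's algorithm.
f_1 = -3*u**2 - 4*u*v + u - v + 10, LT = u**2.
f_2 = -2*u*v - 4*u + 6*v + 12, LT = u*v.

S(f_1,f_2): lcm = u**2*v. S = -2*u**2 + 4/3*u*v**2 + 8/3*u*v + 6*u + 1/3*v**2 - 10/3*v.
  leading term u**2: subtract (2/3)·f_1 from -2*u**2 + 4/3*u*v**2 + 8/3*u*v + 6*u + 1/3*v**2 - 10/3*v → 4/3*u*v**2 + 16/3*u*v + 16/3*u + 1/3*v**2 - 8/3*v - 20/3
  leading term u*v**2: subtract (-2/3*v)·f_2 from 4/3*u*v**2 + 16/3*u*v + 16/3*u + 1/3*v**2 - 8/3*v - 20/3 → 8/3*u*v + 16/3*u + 13/3*v**2 + 16/3*v - 20/3
  leading term u*v: subtract (-4/3)·f_2 from 8/3*u*v + 16/3*u + 13/3*v**2 + 16/3*v - 20/3 → 13/3*v**2 + 40/3*v + 28/3
  leading term v**2: no divisor's leading term divides it; move 13/3*v**2 to the remainder.
  leading term v: no divisor's leading term divides it; move 40/3*v to the remainder.
  leading term 1: no divisor's leading term divides it; move 28/3 to the remainder.
  remainder 13/3*v**2 + 40/3*v + 28/3 ≠ 0; add h_3 = 13/3*v**2 + 40/3*v + 28/3 to the basis.

The other S-polynomials (S(f_1,h_3), S(f_2,h_3)) all reduce to 0 modulo the current basis, so we have a Gröbner basis.
Inter-reduce: drop elements whose leading term is divisible by another's, tail-reduce, and make monic.
Reduced Gröbner basis: {u**2 - 3*u + 13/3*v + 14/3, u*v + 2*u - 3*v - 6, v**2 + 40/13*v + 28/13}.

The lex basis is triangular: the last element involves only v. Solving v**2 + 40/13*v + 28/13 = 0 gives v ∈ {-2, -14/13}; substituting each value into the earlier elements determines the remaining variables.
  v = -2: the earlier basis element becomes u**2 - 3*u - 4 = 0, giving u = -1, 4 — points (-1, -2), (4, -2).
  v = -14/13: the earlier basis elements become u**2 - 3*u = 0; 12/13*u - 36/13 = 0, giving u = 3 — point (3, -14/13).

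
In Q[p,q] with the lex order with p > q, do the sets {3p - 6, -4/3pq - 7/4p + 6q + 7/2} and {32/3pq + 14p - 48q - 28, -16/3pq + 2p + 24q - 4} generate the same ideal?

Yes, the ideals are equal.

Equality of ideals is decidable: compute both reduced Gröbner bases (unique for the ordering) and check whether they agree.
Buchberger on the first generating set:
f_1 = 3p - 6, LT = p.
f_2 = -4/3pq - 7/4p + 6q + 7/2, LT = pq.

S(f_1,f_2): lcm = pq. S = -21/16p + 5/2q + 21/8.
  leading term p: subtract (-7/16)·f_1 from -21/16p + 5/2q + 21/8 → 5/2q
  leading term q: no divisor's leading term divides it; move 5/2q to the remainder.
  remainder 5/2q ≠ 0; add g_3 = 5/2q to the basis.

S(f_1,g_3): leading monomials are coprime, so the S-polynomial reduces to 0 (Buchberger's first criterion).
S(f_2,g_3): lcm = pq. S = 21/16p - 9/2q - 21/8.
  leading term p: subtract (7/16)·f_1 from 21/16p - 9/2q - 21/8 → -9/2q
  leading term q: subtract (-9/5)·g_3 from -9/2q → 0
  remainder 0.

Every S-polynomial of the final basis reduces to 0, so we have a Gröbner basis.
Inter-reduce: drop elements whose leading term is divisible by another's, tail-reduce, and make monic.
Reduced Gröbner basis: {p - 2, q}.

Buchberger on the second generating set:
h_1 = 32/3pq + 14p - 48q - 28, LT = pq.
h_2 = -16/3pq + 2p + 24q - 4, LT = pq.

S(h_1,h_2): lcm = pq. S = 27/16p - 27/8.
  leading term p: no divisor's leading term divides it; move 27/16p to the remainder.
  leading term 1: no divisor's leading term divides it; move -27/8 to the remainder.
  remainder 27/16p - 27/8 ≠ 0; add k_3 = 27/16p - 27/8 to the basis.

S(h_1,k_3): lcm = pq. S = 21/16p - 5/2q - 21/8.
  leading term p: subtract (7/9)·k_3 from 21/16p - 5/2q - 21/8 → -5/2q
  leading term q: no divisor's leading term divides it; move -5/2q to the remainder.
  remainder -5/2q ≠ 0; add k_4 = -5/2q to the basis.

S(h_2,k_3): lcm = pq. S = -3/8p - 5/2q + 3/4.
  leading term p: subtract (-2/9)·k_3 from -3/8p - 5/2q + 3/4 → -5/2q
  leading term q: subtract (1)·k_4 from -5/2q → 0
  remainder 0.

S(h_1,k_4): lcm = pq. S = 21/16p - 9/2q - 21/8.
  leading term p: subtract (7/9)·k_3 from 21/16p - 9/2q - 21/8 → -9/2q
  leading term q: subtract (9/5)·k_4 from -9/2q → 0
  remainder 0.

S(h_2,k_4): lcm = pq. S = -3/8p - 9/2q + 3/4.
  leading term p: subtract (-2/9)·k_3 from -3/8p - 9/2q + 3/4 → -9/2q
  leading term q: subtract (9/5)·k_4 from -9/2q → 0
  remainder 0.

S(k_3,k_4): leading monomials are coprime, so the S-polynomial reduces to 0 (Buchberger's first criterion).
Every S-polynomial of the final basis reduces to 0, so we have a Gröbner basis.
Inter-reduce: drop elements whose leading term is divisible by another's, tail-reduce, and make monic.
Reduced Gröbner basis: {p - 2, q}.

The two bases agree; hence the ideals are identical.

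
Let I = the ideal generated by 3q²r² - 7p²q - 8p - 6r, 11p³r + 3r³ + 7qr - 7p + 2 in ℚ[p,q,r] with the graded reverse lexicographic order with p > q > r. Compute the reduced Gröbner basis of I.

f_1 = 3q²r² - 7p²q - 8p - 6r, LT = q²r².
f_2 = 11p³r + 3r³ + 7qr - 7p + 2, LT = p³r.

S(f_1,f_2): lcm = p³q²r². S = -7/3p⁵q - 3/11q²r⁴ - 7/11q³r² - 8/3p⁴ - 2p³r + 7/11pq²r - 2/11q²r.
  leading term p⁵q: no divisor's leading term divides it; move -7/3p⁵q to the remainder.
  leading term q²r⁴: subtract (-1/11r²)·f_1 from -3/11q²r⁴ - 7/11q³r² - 8/3p⁴ - 2p³r + 7/11pq²r - 2/11q²r → -7/11p²qr² - 7/11q³r² - 8/3p⁴ - 2p³r + 7/11pq²r - 2/11q²r - 8/11pr² - 6/11r³
  leading term p²qr²: no divisor's leading term divides it; move -7/11p²qr² to the remainder.
  leading term q³r²: subtract (-7/33q)·f_1 from -7/11q³r² - 8/3p⁴ - 2p³r + 7/11pq²r - 2/11q²r - 8/11pr² - 6/11r³ → -8/3p⁴ - 49/33p²q² - 2p³r + 7/11pq²r - 2/11q²r - 8/11pr² - 6/11r³ - 56/33pq - 14/11qr
  leading term p⁴: no divisor's leading term divides it; move -8/3p⁴ to the remainder.
  leading term p²q²: no divisor's leading term divides it; move -49/33p²q² to the remainder.
  leading term p³r: subtract (-2/11)·f_2 from -2p³r + 7/11pq²r - 2/11q²r - 8/11pr² - 6/11r³ - 56/33pq - 14/11qr → 7/11pq²r - 2/11q²r - 8/11pr² - 56/33pq - 14/11p + 4/11
  leading term pq²r: no divisor's leading term divides it; move 7/11pq²r to the remainder.
  leading term q²r: no divisor's leading term divides it; move -2/11q²r to the remainder.
  leading term pr²: no divisor's leading term divides it; move -8/11pr² to the remainder.
  leading term pq: no divisor's leading term divides it; move -56/33pq to the remainder.
  leading term p: no divisor's leading term divides it; move -14/11p to the remainder.
  leading term 1: no divisor's leading term divides it; move 4/11 to the remainder.
  remainder -7/3p⁵q - 7/11p²qr² - 8/3p⁴ - 49/33p²q² + 7/11pq²r - 2/11q²r - 8/11pr² - 56/33pq - 14/11p + 4/11 ≠ 0; add g_3 = -7/3p⁵q - 7/11p²qr² - 8/3p⁴ - 49/33p²q² + 7/11pq²r - 2/11q²r - 8/11pr² - 56/33pq - 14/11p + 4/11 to the basis.

S(f_1,g_3): lcm = p⁵q²r². S = -7/3p⁷q - 3/11p²q²r⁴ - 8/7p⁴qr² - 7/11p²q³r² + 3/11pq³r³ - 8/3p⁶ - 2p⁵r - 6/77q³r³ - 24/77pqr⁴ - 8/11pq²r² - 6/11pqr² + 12/77qr².
  leading term p⁷q: subtract (p²)·g_3 from -7/3p⁷q - 3/11p²q²r⁴ - 8/7p⁴qr² - 7/11p²q³r² + 3/11pq³r³ - 8/3p⁶ - 2p⁵r - 6/77q³r³ - 24/77pqr⁴ - 8/11pq²r² - 6/11pqr² + 12/77qr² → -3/11p²q²r⁴ - 39/77p⁴qr² - 7/11p²q³r² + 3/11pq³r³ + 49/33p⁴q² - 2p⁵r - 7/11p³q²r - 6/77q³r³ - 24/77pqr⁴ + 2/11p²q²r + 8/11p³r² - 8/11pq²r² + 56/33p³q - 6/11pqr² + 14/11p³ + 12/77qr² - 4/11p²
  leading term p²q²r⁴: subtract (-1/11p²r²)·f_1 from -3/11p²q²r⁴ - 39/77p⁴qr² - 7/11p²q³r² + 3/11pq³r³ + 49/33p⁴q² - 2p⁵r - 7/11p³q²r - 6/77q³r³ - 24/77pqr⁴ + 2/11p²q²r + 8/11p³r² - 8/11pq²r² + 56/33p³q - 6/11pqr² + 14/11p³ + 12/77qr² - 4/11p² → -8/7p⁴qr² - 7/11p²q³r² + 3/11pq³r³ + 49/33p⁴q² - 2p⁵r - 7/11p³q²r - 6/77q³r³ - 24/77pqr⁴ + 2/11p²q²r - 8/11pq²r² - 6/11p²r³ + 56/33p³q - 6/11pqr² + 14/11p³ + 12/77qr² - 4/11p²
  leading term p⁴qr²: subtract (-8/77pqr)·f_2 from -8/7p⁴qr² - 7/11p²q³r² + 3/11pq³r³ + 49/33p⁴q² - 2p⁵r - 7/11p³q²r - 6/77q³r³ - 24/77pqr⁴ + 2/11p²q²r - 8/11pq²r² - 6/11p²r³ + 56/33p³q - 6/11pqr² + 14/11p³ + 12/77qr² - 4/11p² → -7/11p²q³r² + 3/11pq³r³ + 49/33p⁴q² - 2p⁵r - 7/11p³q²r - 6/77q³r³ + 2/11p²q²r - 6/11p²r³ + 56/33p³q - 8/11p²qr - 6/11pqr² + 14/11p³ + 16/77pqr + 12/77qr² - 4/11p²
  leading term p²q³r²: subtract (-7/33p²q)·f_1 from -7/11p²q³r² + 3/11pq³r³ + 49/33p⁴q² - 2p⁵r - 7/11p³q²r - 6/77q³r³ + 2/11p²q²r - 6/11p²r³ + 56/33p³q - 8/11p²qr - 6/11pqr² + 14/11p³ + 16/77pqr + 12/77qr² - 4/11p² → 3/11pq³r³ - 2p⁵r - 7/11p³q²r - 6/77q³r³ + 2/11p²q²r - 6/11p²r³ - 2p²qr - 6/11pqr² + 14/11p³ + 16/77pqr + 12/77qr² - 4/11p²
  leading term pq³r³: subtract (1/11pqr)·f_1 from 3/11pq³r³ - 2p⁵r - 7/11p³q²r - 6/77q³r³ + 2/11p²q²r - 6/11p²r³ - 2p²qr - 6/11pqr² + 14/11p³ + 16/77pqr + 12/77qr² - 4/11p² → -2p⁵r - 6/77q³r³ + 2/11p²q²r - 6/11p²r³ - 14/11p²qr + 14/11p³ + 16/77pqr + 12/77qr² - 4/11p²
  leading term p⁵r: subtract (-2/11p²)·f_2 from -2p⁵r - 6/77q³r³ + 2/11p²q²r - 6/11p²r³ - 14/11p²qr + 14/11p³ + 16/77pqr + 12/77qr² - 4/11p² → -6/77q³r³ + 2/11p²q²r + 16/77pqr + 12/77qr²
  leading term q³r³: subtract (-2/77qr)·f_1 from -6/77q³r³ + 2/11p²q²r + 16/77pqr + 12/77qr² → 0
  remainder 0.

S(f_2,g_3): lcm = p⁵qr. S = -8/7p⁴r + 3/11pq²r² - 7/11p³q - 6/77q²r² - 24/77pr³ + 2/11p²q - 8/11pqr - 6/11pr + 12/77r.
  leading term p⁴r: subtract (-8/77p)·f_2 from -8/7p⁴r + 3/11pq²r² - 7/11p³q - 6/77q²r² - 24/77pr³ + 2/11p²q - 8/11pqr - 6/11pr + 12/77r → 3/11pq²r² - 7/11p³q - 6/77q²r² + 2/11p²q - 8/11p² - 6/11pr + 16/77p + 12/77r
  leading term pq²r²: subtract (1/11p)·f_1 from 3/11pq²r² - 7/11p³q - 6/77q²r² + 2/11p²q - 8/11p² - 6/11pr + 16/77p + 12/77r → -6/77q²r² + 2/11p²q + 16/77p + 12/77r
  leading term q²r²: subtract (-2/77)·f_1 from -6/77q²r² + 2/11p²q + 16/77p + 12/77r → 0
  remainder 0.

Every S-polynomial of the final basis reduces to 0, so we have a Gröbner basis.

G = {p⁵q + 3/11p²qr² + 8/7p⁴ + 7/11p²q² - 3/11pq²r + 6/77q²r + 24/77pr² + 8/11pq + 6/11p - 12/77, p³r + 3/11r³ + 7/11qr - 7/11p + 2/11, q²r² - 7/3p²q - 8/3p - 2r}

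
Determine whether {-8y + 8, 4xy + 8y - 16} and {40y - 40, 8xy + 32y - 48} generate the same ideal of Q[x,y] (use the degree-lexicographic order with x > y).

Since reduced Gröbner bases are canonical representatives of ideals under a given ordering, it suffices to compute and compare them.
Buchberger on the first generating set:
f_1 = -8y + 8, LT = y.
f_2 = 4xy + 8y - 16, LT = xy.

S(f_1,f_2): lcm = xy. S = -x - 2y + 4.
  leading term x: no divisor's leading term divides it; move -x to the remainder.
  leading term y: subtract (1/4)·f_1 from -2y + 4 → 2
  leading term 1: no divisor's leading term divides it; move 2 to the remainder.
  remainder -x + 2 ≠ 0; add g_3 = -x + 2 to the basis.

The other S-polynomials (S(f_1,g_3), S(f_2,g_3)) all reduce to 0 modulo the current basis, so we have a Gröbner basis.
Inter-reduce: drop elements whose leading term is divisible by another's, tail-reduce, and make monic.
Reduced Gröbner basis: {x - 2, y - 1}.

Buchberger on the second generating set:
h_1 = 40y - 40, LT = y.
h_2 = 8xy + 32y - 48, LT = xy.

S(h_1,h_2): lcm = xy. S = -x - 4y + 6.
  leading term x: no divisor's leading term divides it; move -x to the remainder.
  leading term y: subtract (-1/10)·h_1 from -4y + 6 → 2
  leading term 1: no divisor's leading term divides it; move 2 to the remainder.
  remainder -x + 2 ≠ 0; add k_3 = -x + 2 to the basis.

The other S-polynomials (S(h_1,k_3), S(h_2,k_3)) all reduce to 0 modulo the current basis, so we have a Gröbner basis.
Inter-reduce: drop elements whose leading term is divisible by another's, tail-reduce, and make monic.
Reduced Gröbner basis: {x - 2, y - 1}.

These coincide, so the ideals are equal.

Yes, the ideals are equal.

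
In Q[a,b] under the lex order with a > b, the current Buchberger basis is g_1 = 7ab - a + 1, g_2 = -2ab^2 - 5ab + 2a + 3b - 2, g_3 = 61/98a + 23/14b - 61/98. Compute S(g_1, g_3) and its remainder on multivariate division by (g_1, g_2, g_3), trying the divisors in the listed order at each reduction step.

lcm(LM(g_1), LM(g_3)) = ab.
S = (lcm/LT(g_1))·g_1 − (lcm/LT(g_3))·g_3 = -1/7a - 161/61b^2 + b + 1/7.
Reduce S modulo (g_1, g_2, g_3) in that order:
  leading term a: subtract (-14/61)·g_3 from -1/7a - 161/61b^2 + b + 1/7 → -161/61b^2 + 84/61b
  leading term b^2: no divisor's leading term divides it; move -161/61b^2 to the remainder.
  leading term b: no divisor's leading term divides it; move 84/61b to the remainder.
The remainder -161/61b^2 + 84/61b is nonzero, so it would be added as the next basis element.

S(g_1, g_3) = -1/7a - 161/61b^2 + b + 1/7; remainder on division = -161/61b^2 + 84/61b.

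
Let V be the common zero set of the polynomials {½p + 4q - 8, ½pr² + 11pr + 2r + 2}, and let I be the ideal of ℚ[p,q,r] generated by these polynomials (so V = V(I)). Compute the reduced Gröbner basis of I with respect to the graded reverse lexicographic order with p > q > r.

Buchberger's algorithm terminates because the ascending chain of leading-term ideals stabilizes.

f_1 = ½p + 4q - 8, LT = p.
f_2 = ½pr² + 11pr + 2r + 2, LT = pr².

S(f_1,f_2): lcm = pr². S = 8qr² - 22pr - 16r² - 4r - 4.
  leading term qr²: no divisor's leading term divides it; move 8qr² to the remainder.
  leading term pr: subtract (-44r)·f_1 from -22pr - 16r² - 4r - 4 → 176qr - 16r² - 356r - 4
  leading term qr: no divisor's leading term divides it; move 176qr to the remainder.
  leading term r²: no divisor's leading term divides it; move -16r² to the remainder.
  leading term r: no divisor's leading term divides it; move -356r to the remainder.
  leading term 1: no divisor's leading term divides it; move -4 to the remainder.
  remainder 8qr² + 176qr - 16r² - 356r - 4 ≠ 0; add g_3 = 8qr² + 176qr - 16r² - 356r - 4 to the basis.

S(f_1,g_3): leading monomials are coprime, so the S-polynomial reduces to 0 (Buchberger's first criterion).
S(f_2,g_3): lcm = pqr². S = 2pr² + 89/2pr + 4qr + ½p + 4q.
  leading term pr²: subtract (4r²)·f_1 from 2pr² + 89/2pr + 4qr + ½p + 4q → -16qr² + 89/2pr + 4qr + 32r² + ½p + 4q
  leading term qr²: subtract (-2)·g_3 from -16qr² + 89/2pr + 4qr + 32r² + ½p + 4q → 89/2pr + 356qr + ½p + 4q - 712r - 8
  leading term pr: subtract (89r)·f_1 from 89/2pr + 356qr + ½p + 4q - 712r - 8 → ½p + 4q - 8
  leading term p: subtract (1)·f_1 from ½p + 4q - 8 → 0
  remainder 0.

Every S-polynomial of the final basis reduces to 0, so we have a Gröbner basis.
Inter-reduce: drop elements whose leading term is divisible by another's, tail-reduce, and make monic.

G = {qr² + 22qr - 2r² - 89/2r - ½, p + 8q - 16}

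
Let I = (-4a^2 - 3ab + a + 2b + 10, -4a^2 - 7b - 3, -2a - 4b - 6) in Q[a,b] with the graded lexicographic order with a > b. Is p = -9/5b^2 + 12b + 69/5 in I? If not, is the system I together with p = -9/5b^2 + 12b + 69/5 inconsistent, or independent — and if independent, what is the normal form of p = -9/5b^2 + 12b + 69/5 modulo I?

First compute the reduced Gröbner basis of I by Buchberger's algorithm.
f_1 = -4a^2 - 3ab + a + 2b + 10, LT = a^2.
f_2 = -4a^2 - 7b - 3, LT = a^2.
f_3 = -2a - 4b - 6, LT = a.

S(f_1,f_2): lcm = a^2. S = 3/4ab - 1/4a - 9/4b - 13/4.
  leading term ab: subtract (-3/8b)·f_3 from 3/4ab - 1/4a - 9/4b - 13/4 → -3/2b^2 - 1/4a - 9/2b - 13/4
  leading term b^2: no divisor's leading term divides it; move -3/2b^2 to the remainder.
  leading term a: subtract (1/8)·f_3 from -1/4a - 9/2b - 13/4 → -4b - 5/2
  leading term b: no divisor's leading term divides it; move -4b to the remainder.
  leading term 1: no divisor's leading term divides it; move -5/2 to the remainder.
  remainder -3/2b^2 - 4b - 5/2 ≠ 0; add h_4 = -3/2b^2 - 4b - 5/2 to the basis.

S(f_1,f_3): lcm = a^2. S = -5/4ab - 13/4a - 1/2b - 5/2.
  leading term ab: subtract (5/8b)·f_3 from -5/4ab - 13/4a - 1/2b - 5/2 → 5/2b^2 - 13/4a + 13/4b - 5/2
  leading term b^2: subtract (-5/3)·h_4 from 5/2b^2 - 13/4a + 13/4b - 5/2 → -13/4a - 41/12b - 20/3
  leading term a: subtract (13/8)·f_3 from -13/4a - 41/12b - 20/3 → 37/12b + 37/12
  leading term b: no divisor's leading term divides it; move 37/12b to the remainder.
  leading term 1: no divisor's leading term divides it; move 37/12 to the remainder.
  remainder 37/12b + 37/12 ≠ 0; add h_5 = 37/12b + 37/12 to the basis.

The other S-polynomials (S(f_2,f_3), S(f_1,h_4), S(f_2,h_4), S(f_3,h_4), S(f_1,h_5), S(f_2,h_5), S(f_3,h_5), S(h_4,h_5)) all reduce to 0 modulo the current basis, so we have a Gröbner basis.
Inter-reduce: drop elements whose leading term is divisible by another's, tail-reduce, and make monic.
Reduced Gröbner basis: {a + 1, b + 1}.
Label its elements g_1 = a + 1, g_2 = b + 1.

Reduce p = -9/5b^2 + 12b + 69/5 modulo G:
  leading term b^2: subtract (-9/5b)·g_2 from -9/5b^2 + 12b + 69/5 → 69/5b + 69/5
  leading term b: subtract (69/5)·g_2 from 69/5b + 69/5 → 0
  normal form = 0.
Since the normal form is 0, p ∈ I.

-9/5b^2 + 12b + 69/5 lies in I (it reduces to 0).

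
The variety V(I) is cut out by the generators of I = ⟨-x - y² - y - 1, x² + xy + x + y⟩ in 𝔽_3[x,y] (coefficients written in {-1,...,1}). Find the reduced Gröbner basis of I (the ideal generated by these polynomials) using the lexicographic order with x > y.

f_1 = -x - y² - y - 1, LT = x.
f_2 = x² + xy + x + y, LT = x².

S(f_1,f_2): lcm = x². S = xy² - y.
  leading term xy²: subtract (-y²)·f_1 from xy² - y → -y⁴ - y³ - y² - y
  leading term y⁴: no divisor's leading term divides it; move -y⁴ to the remainder.
  leading term y³: no divisor's leading term divides it; move -y³ to the remainder.
  leading term y²: no divisor's leading term divides it; move -y² to the remainder.
  leading term y: no divisor's leading term divides it; move -y to the remainder.
  remainder -y⁴ - y³ - y² - y ≠ 0; add g_3 = -y⁴ - y³ - y² - y to the basis.

The other S-polynomials (S(f_1,g_3), S(f_2,g_3)) all reduce to 0 modulo the current basis, so we have a Gröbner basis.
Inter-reduce: drop elements whose leading term is divisible by another's, tail-reduce, and make monic.

G = {x + y² + y + 1, y⁴ + y³ + y² + y}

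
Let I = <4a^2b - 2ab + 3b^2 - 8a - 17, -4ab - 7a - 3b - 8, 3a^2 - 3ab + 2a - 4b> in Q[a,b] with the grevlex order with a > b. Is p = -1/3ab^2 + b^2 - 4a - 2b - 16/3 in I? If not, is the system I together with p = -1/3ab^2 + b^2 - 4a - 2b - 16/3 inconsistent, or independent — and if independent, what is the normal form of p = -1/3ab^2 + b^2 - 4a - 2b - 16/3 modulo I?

Adjoining -1/3ab^2 + b^2 - 4a - 2b - 16/3 makes the ideal the whole ring: the system is inconsistent.

First compute the reduced Gröbner basis of I by Buchberger's algorithm.
f_1 = 4a^2b - 2ab + 3b^2 - 8a - 17, LT = a^2b.
f_2 = -4ab - 7a - 3b - 8, LT = ab.
f_3 = 3a^2 - 3ab + 2a - 4b, LT = a^2.

S(f_1,f_2): lcm = a^2b. S = -7/4a^2 - 5/4ab + 3/4b^2 - 4a - 17/4.
  leading term a^2: subtract (-7/12)·f_3 from -7/4a^2 - 5/4ab + 3/4b^2 - 4a - 17/4 → -3ab + 3/4b^2 - 17/6a - 7/3b - 17/4
  leading term ab: subtract (3/4)·f_2 from -3ab + 3/4b^2 - 17/6a - 7/3b - 17/4 → 3/4b^2 + 29/12a - 1/12b + 7/4
  leading term b^2: no divisor's leading term divides it; move 3/4b^2 to the remainder.
  leading term a: no divisor's leading term divides it; move 29/12a to the remainder.
  leading term b: no divisor's leading term divides it; move -1/12b to the remainder.
  leading term 1: no divisor's leading term divides it; move 7/4 to the remainder.
  remainder 3/4b^2 + 29/12a - 1/12b + 7/4 ≠ 0; add h_4 = 3/4b^2 + 29/12a - 1/12b + 7/4 to the basis.

S(f_1,f_3): lcm = a^2b. S = ab^2 - 7/6ab + 25/12b^2 - 2a - 17/4.
  leading term ab^2: subtract (-1/4b)·f_2 from ab^2 - 7/6ab + 25/12b^2 - 2a - 17/4 → -35/12ab + 4/3b^2 - 2a - 2b - 17/4
  leading term ab: subtract (35/48)·f_2 from -35/12ab + 4/3b^2 - 2a - 2b - 17/4 → 4/3b^2 + 149/48a + 3/16b + 19/12
  leading term b^2: subtract (16/9)·h_4 from 4/3b^2 + 149/48a + 3/16b + 19/12 → -515/432a + 145/432b - 55/36
  leading term a: no divisor's leading term divides it; move -515/432a to the remainder.
  leading term b: no divisor's leading term divides it; move 145/432b to the remainder.
  leading term 1: no divisor's leading term divides it; move -55/36 to the remainder.
  remainder -515/432a + 145/432b - 55/36 ≠ 0; add h_5 = -515/432a + 145/432b - 55/36 to the basis.

S(f_1,h_4): lcm = a^2b^2. S = -29/9a^3 + 1/9a^2b - 1/2ab^2 + 3/4b^3 - 7/3a^2 - 2ab - 17/4b.
  leading term a^3: subtract (-29/27a)·f_3 from -29/9a^3 + 1/9a^2b - 1/2ab^2 + 3/4b^3 - 7/3a^2 - 2ab - 17/4b → -28/9a^2b - 1/2ab^2 + 3/4b^3 - 5/27a^2 - 170/27ab - 17/4b
  leading term a^2b: subtract (-7/9)·f_1 from -28/9a^2b - 1/2ab^2 + 3/4b^3 - 5/27a^2 - 170/27ab - 17/4b → -1/2ab^2 + 3/4b^3 - 5/27a^2 - 212/27ab + 7/3b^2 - 56/9a - 17/4b - 119/9
  leading term ab^2: subtract (1/8b)·f_2 from -1/2ab^2 + 3/4b^3 - 5/27a^2 - 212/27ab + 7/3b^2 - 56/9a - 17/4b - 119/9 → 3/4b^3 - 5/27a^2 - 1507/216ab + 65/24b^2 - 56/9a - 13/4b - 119/9
  leading term b^3: subtract (b)·h_4 from 3/4b^3 - 5/27a^2 - 1507/216ab + 65/24b^2 - 56/9a - 13/4b - 119/9 → -5/27a^2 - 2029/216ab + 67/24b^2 - 56/9a - 5b - 119/9
  leading term a^2: subtract (-5/81)·f_3 from -5/27a^2 - 2029/216ab + 67/24b^2 - 56/9a - 5b - 119/9 → -2069/216ab + 67/24b^2 - 494/81a - 425/81b - 119/9
  leading term ab: subtract (2069/864)·f_2 from -2069/216ab + 67/24b^2 - 494/81a - 425/81b - 119/9 → 67/24b^2 + 27641/2592a + 5021/2592b + 641/108
  leading term b^2: subtract (67/18)·h_4 from 67/24b^2 + 27641/2592a + 5021/2592b + 641/108 → 4325/2592a + 5825/2592b - 125/216
  leading term a: subtract (-865/618)·h_5 from 4325/2592a + 5825/2592b - 125/216 → 10075/3708b - 10075/3708
  leading term b: no divisor's leading term divides it; move 10075/3708b to the remainder.
  leading term 1: no divisor's leading term divides it; move -10075/3708 to the remainder.
  remainder 10075/3708b - 10075/3708 ≠ 0; add h_6 = 10075/3708b - 10075/3708 to the basis.

The other S-polynomials (S(f_2,f_3), S(f_2,h_4), S(f_3,h_4), S(f_1,h_5), S(f_2,h_5), S(f_3,h_5), S(h_4,h_5), S(f_1,h_6), S(f_2,h_6), S(f_3,h_6), S(h_4,h_6), S(h_5,h_6)) all reduce to 0 modulo the current basis, so we have a Gröbner basis.
Inter-reduce: drop elements whose leading term is divisible by another's, tail-reduce, and make monic.
Reduced Gröbner basis: {a + 1, b - 1}.
Label its elements g_1 = a + 1, g_2 = b - 1.

Reduce p = -1/3ab^2 + b^2 - 4a - 2b - 16/3 modulo G:
  leading term ab^2: subtract (-1/3b^2)·g_1 from -1/3ab^2 + b^2 - 4a - 2b - 16/3 → 4/3b^2 - 4a - 2b - 16/3
  leading term b^2: subtract (4/3b)·g_2 from 4/3b^2 - 4a - 2b - 16/3 → -4a - 2/3b - 16/3
  leading term a: subtract (-4)·g_1 from -4a - 2/3b - 16/3 → -2/3b - 4/3
  leading term b: subtract (-2/3)·g_2 from -2/3b - 4/3 → -2
  leading term 1: no divisor's leading term divides it; move -2 to the remainder.
  normal form = -2.
The normal form is nonzero, so p ∉ I. Since p minus its normal form lies in I, I + (p) = I + (r) where r = -2; decide whether this ideal is the whole ring.
Here r = -2 is a nonzero constant, hence a unit: 1 ∈ I + (p), the Gröbner basis of I + (p) is {1}, and the enlarged system has no common solution — adjoining p is inconsistent.

Ideal membership is decidable via reduction modulo a Gröbner basis.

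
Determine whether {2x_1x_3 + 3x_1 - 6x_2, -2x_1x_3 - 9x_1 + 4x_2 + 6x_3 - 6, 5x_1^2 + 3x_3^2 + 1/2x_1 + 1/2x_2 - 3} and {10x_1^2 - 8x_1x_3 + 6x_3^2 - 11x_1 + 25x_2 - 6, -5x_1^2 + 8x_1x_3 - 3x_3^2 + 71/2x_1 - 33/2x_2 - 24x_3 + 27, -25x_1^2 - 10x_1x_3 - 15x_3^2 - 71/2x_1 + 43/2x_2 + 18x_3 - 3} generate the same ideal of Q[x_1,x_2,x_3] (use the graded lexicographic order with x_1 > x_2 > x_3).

Yes, the ideals are equal.

Two ideals are equal iff their reduced Gröbner bases coincide (the reduced basis is unique for a fixed ordering).
Buchberger on the first generating set:
f_1 = 2x_1x_3 + 3x_1 - 6x_2, LT = x_1x_3.
f_2 = -2x_1x_3 - 9x_1 + 4x_2 + 6x_3 - 6, LT = x_1x_3.
f_3 = 5x_1^2 + 3x_3^2 + 1/2x_1 + 1/2x_2 - 3, LT = x_1^2.

S(f_1,f_2): lcm = x_1x_3. S = -3x_1 - x_2 + 3x_3 - 3.
  reduce S modulo (f_1, f_2, f_3):
  remainder -3x_1 - x_2 + 3x_3 - 3 ≠ 0; add g_4 = -3x_1 - x_2 + 3x_3 - 3 to the basis.

S(f_1,f_3): lcm = x_1^2x_3. S = -3/5x_3^3 + 3/2x_1^2 - 3x_1x_2 - 1/10x_1x_3 - 1/10x_2x_3 + 3/5x_3.
  reduce S modulo (f_1, f_2, f_3, g_4):
  remainder -3/5x_3^3 + x_2^2 - 31/10x_2x_3 - 9/10x_3^2 + 51/20x_2 + 3/5x_3 + 9/10 ≠ 0; add g_5 = -3/5x_3^3 + x_2^2 - 31/10x_2x_3 - 9/10x_3^2 + 51/20x_2 + 3/5x_3 + 9/10 to the basis.

S(f_2,f_3): lcm = x_1^2x_3. S = -3/5x_3^3 + 9/2x_1^2 - 2x_1x_2 - 31/10x_1x_3 - 1/10x_2x_3 + 3x_1 + 3/5x_3.
  reduce S modulo (f_1, f_2, f_3, g_4, g_5):
  remainder -1/3x_2^2 + x_2x_3 - 9/5x_3^2 - 127/10x_2 + 36/5x_3 - 27/5 ≠ 0; add g_6 = -1/3x_2^2 + x_2x_3 - 9/5x_3^2 - 127/10x_2 + 36/5x_3 - 27/5 to the basis.

S(f_1,g_4): lcm = x_1x_3. S = -1/3x_2x_3 + x_3^2 + 3/2x_1 - 3x_2 - x_3.
  reduce S modulo (f_1, f_2, f_3, g_4, g_5, g_6):
  remainder -1/3x_2x_3 + x_3^2 - 7/2x_2 + 1/2x_3 - 3/2 ≠ 0; add g_7 = -1/3x_2x_3 + x_3^2 - 7/2x_2 + 1/2x_3 - 3/2 to the basis.

The other S-polynomials (S(f_2,g_4), S(f_3,g_4), S(f_1,g_5), S(f_2,g_5), S(f_3,g_5), S(g_4,g_5), S(f_1,g_6), S(f_2,g_6), S(f_3,g_6), S(g_4,g_6), S(g_5,g_6), S(f_1,g_7), S(f_2,g_7), S(f_3,g_7), S(g_4,g_7), S(g_5,g_7), S(g_6,g_7)) all reduce to 0 modulo the current basis, so we have a Gröbner basis.
Inter-reduce: drop elements whose leading term is divisible by another's, tail-reduce, and make monic.
Reduced Gröbner basis: {x_3^3 + 11x_3^2 + 115/2x_2 - 147/4x_3 + 99/4, x_2^2 - 18/5x_3^2 + 348/5x_2 - 261/10x_3 + 297/10, x_2x_3 - 3x_3^2 + 21/2x_2 - 3/2x_3 + 9/2, x_1 + 1/3x_2 - x_3 + 1}.

Buchberger on the second generating set:
h_1 = 10x_1^2 - 8x_1x_3 + 6x_3^2 - 11x_1 + 25x_2 - 6, LT = x_1^2.
h_2 = -5x_1^2 + 8x_1x_3 - 3x_3^2 + 71/2x_1 - 33/2x_2 - 24x_3 + 27, LT = x_1^2.
h_3 = -25x_1^2 - 10x_1x_3 - 15x_3^2 - 71/2x_1 + 43/2x_2 + 18x_3 - 3, LT = x_1^2.

S(h_1,h_2): lcm = x_1^2. S = 4/5x_1x_3 + 6x_1 - 4/5x_2 - 24/5x_3 + 24/5.
  reduce S modulo (h_1, h_2, h_3):
  remainder 4/5x_1x_3 + 6x_1 - 4/5x_2 - 24/5x_3 + 24/5 ≠ 0; add k_4 = 4/5x_1x_3 + 6x_1 - 4/5x_2 - 24/5x_3 + 24/5 to the basis.

S(h_1,h_3): lcm = x_1^2. S = -6/5x_1x_3 - 63/25x_1 + 84/25x_2 + 18/25x_3 - 18/25.
  reduce S modulo (h_1, h_2, h_3, k_4):
  remainder 162/25x_1 + 54/25x_2 - 162/25x_3 + 162/25 ≠ 0; add k_5 = 162/25x_1 + 54/25x_2 - 162/25x_3 + 162/25 to the basis.

S(h_1,k_4): lcm = x_1^2x_3. S = -4/5x_1x_3^2 + 3/5x_3^3 - 15/2x_1^2 + x_1x_2 + 49/10x_1x_3 + 5/2x_2x_3 - 6x_1 - 3/5x_3.
  reduce S modulo (h_1, h_2, h_3, k_4, k_5):
  remainder 3/5x_3^3 - 1/3x_2^2 + 27/10x_2x_3 - 3/10x_3^2 + 793/20x_2 - 87/5x_3 + 171/10 ≠ 0; add k_6 = 3/5x_3^3 - 1/3x_2^2 + 27/10x_2x_3 - 3/10x_3^2 + 793/20x_2 - 87/5x_3 + 171/10 to the basis.

S(h_3,k_4): lcm = x_1^2x_3. S = 2/5x_1x_3^2 + 3/5x_3^3 - 15/2x_1^2 + x_1x_2 + 371/50x_1x_3 - 43/50x_2x_3 - 18/25x_3^2 - 6x_1 + 3/25x_3.
  reduce S modulo (h_1, h_2, h_3, k_4, k_5, k_6):
  remainder -54/25x_2x_3 + 162/25x_3^2 - 567/25x_2 + 81/25x_3 - 243/25 ≠ 0; add k_7 = -54/25x_2x_3 + 162/25x_3^2 - 567/25x_2 + 81/25x_3 - 243/25 to the basis.

S(h_1,k_5): lcm = x_1^2. S = -1/3x_1x_2 + 1/5x_1x_3 + 3/5x_3^2 - 21/10x_1 + 5/2x_2 - 3/5.
  reduce S modulo (h_1, h_2, h_3, k_4, k_5, k_6, k_7):
  remainder 1/9x_2^2 - 2/5x_3^2 + 116/15x_2 - 29/10x_3 + 33/10 ≠ 0; add k_8 = 1/9x_2^2 - 2/5x_3^2 + 116/15x_2 - 29/10x_3 + 33/10 to the basis.

The other S-polynomials (S(h_2,h_3), S(h_2,k_4), S(h_2,k_5), S(h_3,k_5), S(k_4,k_5), S(h_1,k_6), S(h_2,k_6), S(h_3,k_6), S(k_4,k_6), S(k_5,k_6), S(h_1,k_7), S(h_2,k_7), S(h_3,k_7), S(k_4,k_7), S(k_5,k_7), S(k_6,k_7), S(h_1,k_8), S(h_2,k_8), S(h_3,k_8), S(k_4,k_8), S(k_5,k_8), S(k_6,k_8), S(k_7,k_8)) all reduce to 0 modulo the current basis, so we have a Gröbner basis.
Inter-reduce: drop elements whose leading term is divisible by another's, tail-reduce, and make monic.
Reduced Gröbner basis: {x_3^3 + 11x_3^2 + 115/2x_2 - 147/4x_3 + 99/4, x_2^2 - 18/5x_3^2 + 348/5x_2 - 261/10x_3 + 297/10, x_2x_3 - 3x_3^2 + 21/2x_2 - 3/2x_3 + 9/2, x_1 + 1/3x_2 - x_3 + 1}.

Same reduced basis, so the two generating sets span the same ideal.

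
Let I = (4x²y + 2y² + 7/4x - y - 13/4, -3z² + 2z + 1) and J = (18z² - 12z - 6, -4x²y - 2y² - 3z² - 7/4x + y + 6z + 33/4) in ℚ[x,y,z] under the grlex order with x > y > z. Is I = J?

No, the ideals differ.

Two ideals are equal iff their reduced Gröbner bases coincide (the reduced basis is unique for a fixed ordering).
Buchberger on the first generating set:
f_1 = 4x²y + 2y² + 7/4x - y - 13/4, LT = x²y.
f_2 = -3z² + 2z + 1, LT = z².

S(f_1,f_2): leading monomials are coprime, so the S-polynomial reduces to 0 (Buchberger's first criterion).
Every S-polynomial of the final basis reduces to 0, so we have a Gröbner basis.
Inter-reduce: drop elements whose leading term is divisible by another's, tail-reduce, and make monic.
Reduced Gröbner basis: {x²y + ½y² + 7/16x - ¼y - 13/16, z² - ⅔z - ⅓}.

Buchberger on the second generating set:
h_1 = 18z² - 12z - 6, LT = z².
h_2 = -4x²y - 2y² - 3z² - 7/4x + y + 6z + 33/4, LT = x²y.

S(h_1,h_2): leading monomials are coprime, so the S-polynomial reduces to 0 (Buchberger's first criterion).
Every S-polynomial of the final basis reduces to 0, so we have a Gröbner basis.
Inter-reduce: drop elements whose leading term is divisible by another's, tail-reduce, and make monic.
Reduced Gröbner basis: {x²y + ½y² + 7/16x - ¼y - z - 29/16, z² - ⅔z - ⅓}.

These differ, so the ideals are not equal.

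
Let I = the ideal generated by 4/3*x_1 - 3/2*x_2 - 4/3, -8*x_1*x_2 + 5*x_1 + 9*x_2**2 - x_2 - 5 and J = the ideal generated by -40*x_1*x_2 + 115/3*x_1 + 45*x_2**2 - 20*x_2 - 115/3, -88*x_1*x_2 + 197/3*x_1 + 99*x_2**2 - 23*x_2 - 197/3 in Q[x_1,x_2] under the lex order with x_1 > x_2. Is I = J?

For a fixed monomial order, each ideal has a unique reduced Gröbner basis; comparing bases decides equality.
Buchberger on the first generating set:
f_1 = 4/3*x_1 - 3/2*x_2 - 4/3, LT = x_1.
f_2 = -8*x_1*x_2 + 5*x_1 + 9*x_2**2 - x_2 - 5, LT = x_1*x_2.

S(f_1,f_2): lcm = x_1*x_2. S = 5/8*x_1 - 9/8*x_2 - 5/8.
  leading term x_1: subtract (15/32)·f_1 from 5/8*x_1 - 9/8*x_2 - 5/8 → -27/64*x_2
  leading term x_2: no divisor's leading term divides it; move -27/64*x_2 to the remainder.
  remainder -27/64*x_2 ≠ 0; add g_3 = -27/64*x_2 to the basis.

The other S-polynomials (S(f_1,g_3), S(f_2,g_3)) all reduce to 0 modulo the current basis, so we have a Gröbner basis.
Inter-reduce: drop elements whose leading term is divisible by another's, tail-reduce, and make monic.
Reduced Gröbner basis: {x_1 - 1, x_2}.

Buchberger on the second generating set:
h_1 = -40*x_1*x_2 + 115/3*x_1 + 45*x_2**2 - 20*x_2 - 115/3, LT = x_1*x_2.
h_2 = -88*x_1*x_2 + 197/3*x_1 + 99*x_2**2 - 23*x_2 - 197/3, LT = x_1*x_2.

S(h_1,h_2): lcm = x_1*x_2. S = -7/33*x_1 + 21/88*x_2 + 7/33.
  leading term x_1: no divisor's leading term divides it; move -7/33*x_1 to the remainder.
  leading term x_2: no divisor's leading term divides it; move 21/88*x_2 to the remainder.
  leading term 1: no divisor's leading term divides it; move 7/33 to the remainder.
  remainder -7/33*x_1 + 21/88*x_2 + 7/33 ≠ 0; add k_3 = -7/33*x_1 + 21/88*x_2 + 7/33 to the basis.

S(h_1,k_3): lcm = x_1*x_2. S = -23/24*x_1 + 3/2*x_2 + 23/24.
  leading term x_1: subtract (253/56)·k_3 from -23/24*x_1 + 3/2*x_2 + 23/24 → 27/64*x_2
  leading term x_2: no divisor's leading term divides it; move 27/64*x_2 to the remainder.
  remainder 27/64*x_2 ≠ 0; add k_4 = 27/64*x_2 to the basis.

The other S-polynomials (S(h_2,k_3), S(h_1,k_4), S(h_2,k_4), S(k_3,k_4)) all reduce to 0 modulo the current basis, so we have a Gröbner basis.
Inter-reduce: drop elements whose leading term is divisible by another's, tail-reduce, and make monic.
Reduced Gröbner basis: {x_1 - 1, x_2}.

These coincide, so the ideals are equal.

Yes, the ideals are equal.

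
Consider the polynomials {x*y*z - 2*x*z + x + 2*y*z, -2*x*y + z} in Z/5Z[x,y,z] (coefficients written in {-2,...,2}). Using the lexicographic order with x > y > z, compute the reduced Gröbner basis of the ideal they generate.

f_1 = x*y*z - 2*x*z + x + 2*y*z, LT = x*y*z.
f_2 = -2*x*y + z, LT = x*y.

S(f_1,f_2): lcm = x*y*z. S = -2*x*z + x + 2*y*z - 2*z**2.
  leading term x*z: no divisor's leading term divides it; move -2*x*z to the remainder.
  leading term x: no divisor's leading term divides it; move x to the remainder.
  leading term y*z: no divisor's leading term divides it; move 2*y*z to the remainder.
  leading term z**2: no divisor's leading term divides it; move -2*z**2 to the remainder.
  remainder -2*x*z + x + 2*y*z - 2*z**2 ≠ 0; add g_3 = -2*x*z + x + 2*y*z - 2*z**2 to the basis.

S(f_1,g_3): lcm = x*y*z. S = -2*x*y - 2*x*z + x + y**2*z - y*z**2 + 2*y*z.
  leading term x*y: subtract (1)·f_2 from -2*x*y - 2*x*z + x + y**2*z - y*z**2 + 2*y*z → -2*x*z + x + y**2*z - y*z**2 + 2*y*z - z
  leading term x*z: subtract (1)·g_3 from -2*x*z + x + y**2*z - y*z**2 + 2*y*z - z → y**2*z - y*z**2 + 2*z**2 - z
  leading term y**2*z: no divisor's leading term divides it; move y**2*z to the remainder.
  leading term y*z**2: no divisor's leading term divides it; move -y*z**2 to the remainder.
  leading term z**2: no divisor's leading term divides it; move 2*z**2 to the remainder.
  leading term z: no divisor's leading term divides it; move -z to the remainder.
  remainder y**2*z - y*z**2 + 2*z**2 - z ≠ 0; add g_4 = y**2*z - y*z**2 + 2*z**2 - z to the basis.

The other S-polynomials (S(f_2,g_3), S(f_1,g_4), S(f_2,g_4), S(g_3,g_4)) all reduce to 0 modulo the current basis, so we have a Gröbner basis.
Inter-reduce: drop elements whose leading term is divisible by another's, tail-reduce, and make monic.

G = {x*y + 2*z, x*z + 2*x - y*z + z**2, y**2*z - y*z**2 + 2*z**2 - z}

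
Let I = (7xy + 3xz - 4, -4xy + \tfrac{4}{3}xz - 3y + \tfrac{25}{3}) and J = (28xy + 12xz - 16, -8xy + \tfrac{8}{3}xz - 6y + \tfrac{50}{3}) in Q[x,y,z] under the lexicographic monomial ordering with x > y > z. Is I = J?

Equality of ideals is decidable: compute both reduced Gröbner bases (unique for the ordering) and check whether they agree.
Buchberger on the first generating set:
f_1 = 7xy + 3xz - 4, LT = xy.
f_2 = -4xy + \tfrac{4}{3}xz - 3y + \tfrac{25}{3}, LT = xy.

S(f_1,f_2): lcm = xy. S = \tfrac{16}{21}xz - \tfrac{3}{4}y + \tfrac{127}{84}.
  reduce S modulo (f_1, f_2):
  remainder \tfrac{16}{21}xz - \tfrac{3}{4}y + \tfrac{127}{84} ≠ 0; add g_3 = \tfrac{16}{21}xz - \tfrac{3}{4}y + \tfrac{127}{84} to the basis.

S(f_1,g_3): lcm = xyz. S = \tfrac{3}{7}xz^{2} + \tfrac{63}{64}y^{2} - \tfrac{127}{64}y - \tfrac{4}{7}z.
  reduce S modulo (f_1, f_2, g_3):
  remainder \tfrac{63}{64}y^{2} + \tfrac{27}{64}yz - \tfrac{127}{64}y - \tfrac{91}{64}z ≠ 0; add g_4 = \tfrac{63}{64}y^{2} + \tfrac{27}{64}yz - \tfrac{127}{64}y - \tfrac{91}{64}z to the basis.

The other S-polynomials (S(f_2,g_3), S(f_1,g_4), S(f_2,g_4), S(g_3,g_4)) all reduce to 0 modulo the current basis, so we have a Gröbner basis.
Inter-reduce: drop elements whose leading term is divisible by another's, tail-reduce, and make monic.
Reduced Gröbner basis: {xy + \tfrac{27}{64}y - \tfrac{91}{64}, xz - \tfrac{63}{64}y + \tfrac{127}{64}, y^{2} + \tfrac{3}{7}yz - \tfrac{127}{63}y - \tfrac{13}{9}z}.

Buchberger on the second generating set:
h_1 = 28xy + 12xz - 16, LT = xy.
h_2 = -8xy + \tfrac{8}{3}xz - 6y + \tfrac{50}{3}, LT = xy.

S(h_1,h_2): lcm = xy. S = \tfrac{16}{21}xz - \tfrac{3}{4}y + \tfrac{127}{84}.
  reduce S modulo (h_1, h_2):
  remainder \tfrac{16}{21}xz - \tfrac{3}{4}y + \tfrac{127}{84} ≠ 0; add k_3 = \tfrac{16}{21}xz - \tfrac{3}{4}y + \tfrac{127}{84} to the basis.

S(h_1,k_3): lcm = xyz. S = \tfrac{3}{7}xz^{2} + \tfrac{63}{64}y^{2} - \tfrac{127}{64}y - \tfrac{4}{7}z.
  reduce S modulo (h_1, h_2, k_3):
  remainder \tfrac{63}{64}y^{2} + \tfrac{27}{64}yz - \tfrac{127}{64}y - \tfrac{91}{64}z ≠ 0; add k_4 = \tfrac{63}{64}y^{2} + \tfrac{27}{64}yz - \tfrac{127}{64}y - \tfrac{91}{64}z to the basis.

The other S-polynomials (S(h_2,k_3), S(h_1,k_4), S(h_2,k_4), S(k_3,k_4)) all reduce to 0 modulo the current basis, so we have a Gröbner basis.
Inter-reduce: drop elements whose leading term is divisible by another's, tail-reduce, and make monic.
Reduced Gröbner basis: {xy + \tfrac{27}{64}y - \tfrac{91}{64}, xz - \tfrac{63}{64}y + \tfrac{127}{64}, y^{2} + \tfrac{3}{7}yz - \tfrac{127}{63}y - \tfrac{13}{9}z}.

These coincide, so the ideals are equal.

Yes, the ideals are equal.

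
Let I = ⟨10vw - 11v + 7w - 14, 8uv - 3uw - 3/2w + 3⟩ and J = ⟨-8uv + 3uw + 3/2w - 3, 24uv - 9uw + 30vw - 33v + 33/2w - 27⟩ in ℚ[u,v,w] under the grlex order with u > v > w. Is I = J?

For a fixed monomial order, each ideal has a unique reduced Gröbner basis; comparing bases decides equality.
Buchberger on the first generating set:
f_1 = 10vw - 11v + 7w - 14, LT = vw.
f_2 = 8uv - 3uw - 3/2w + 3, LT = uv.

S(f_1,f_2): lcm = uvw. S = ⅜uw² - 11/10uv + 7/10uw + 3/16w² - 7/5u - ⅜w.
  reduce S modulo (f_1, f_2):
  remainder ⅜uw² + 23/80uw + 3/16w² - 7/5u - 93/160w + 33/80 ≠ 0; add g_3 = ⅜uw² + 23/80uw + 3/16w² - 7/5u - 93/160w + 33/80 to the basis.

The other S-polynomials (S(f_1,g_3), S(f_2,g_3)) all reduce to 0 modulo the current basis, so we have a Gröbner basis.
Inter-reduce: drop elements whose leading term is divisible by another's, tail-reduce, and make monic.
Reduced Gröbner basis: {uw² + 23/30uw + ½w² - 56/15u - 31/20w + 11/10, uv - ⅜uw - 3/16w + ⅜, vw - 11/10v + 7/10w - 7/5}.

Buchberger on the second generating set:
h_1 = -8uv + 3uw + 3/2w - 3, LT = uv.
h_2 = 24uv - 9uw + 30vw - 33v + 33/2w - 27, LT = uv.

S(h_1,h_2): lcm = uv. S = -5/4vw + 11/8v - ⅞w + 3/2.
  reduce S modulo (h_1, h_2):
  remainder -5/4vw + 11/8v - ⅞w + 3/2 ≠ 0; add k_3 = -5/4vw + 11/8v - ⅞w + 3/2 to the basis.

S(h_1,k_3): lcm = uvw. S = -⅜uw² + 11/10uv - 7/10uw - 3/16w² + 6/5u + ⅜w.
  reduce S modulo (h_1, h_2, k_3):
  remainder -⅜uw² - 23/80uw - 3/16w² + 6/5u + 93/160w - 33/80 ≠ 0; add k_4 = -⅜uw² - 23/80uw - 3/16w² + 6/5u + 93/160w - 33/80 to the basis.

The other S-polynomials (S(h_2,k_3), S(h_1,k_4), S(h_2,k_4), S(k_3,k_4)) all reduce to 0 modulo the current basis, so we have a Gröbner basis.
Inter-reduce: drop elements whose leading term is divisible by another's, tail-reduce, and make monic.
Reduced Gröbner basis: {uw² + 23/30uw + ½w² - 16/5u - 31/20w + 11/10, uv - ⅜uw - 3/16w + ⅜, vw - 11/10v + 7/10w - 6/5}.

Since the reduced bases disagree, the two ideals are not the same.
The same test decides containment: I ⊆ J iff every generator of I reduces to 0 modulo a Gröbner basis of J.

No, the ideals differ.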